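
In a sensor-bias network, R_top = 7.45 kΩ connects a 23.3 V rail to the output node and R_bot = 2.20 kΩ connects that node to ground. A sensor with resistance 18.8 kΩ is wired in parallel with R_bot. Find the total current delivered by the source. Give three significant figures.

R_bot‖R_L = 1.970 kΩ, so the source sees R_top + R_bot‖R_L = 9.420 kΩ.
I = 23.3 V / 9.420 kΩ = 2.47 mA.

I ≈ 2.47 mA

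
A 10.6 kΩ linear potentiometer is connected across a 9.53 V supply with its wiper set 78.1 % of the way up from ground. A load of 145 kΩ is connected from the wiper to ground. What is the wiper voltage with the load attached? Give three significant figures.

V ≈ 7.35 V

The wiper splits the pot into (1−α)R = 2.321 kΩ above and αR = 8.279 kΩ below.
Lower section ‖ load = 7.831 kΩ.
V_wiper = 9.53 × 7.831/(2.321 + 7.831) = 7.35 V.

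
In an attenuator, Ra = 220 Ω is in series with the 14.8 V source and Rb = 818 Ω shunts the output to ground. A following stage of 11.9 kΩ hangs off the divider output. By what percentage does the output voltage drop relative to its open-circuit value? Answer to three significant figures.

The divider's output (Thévenin) resistance is Ra‖Rb = 173.4 Ω.
Fractional drop under load = R_th/(R_th + R_L) = 173.4 / (173.4 + 11900) = 0.01436.
So the output falls by 1.44 %.

1.44 %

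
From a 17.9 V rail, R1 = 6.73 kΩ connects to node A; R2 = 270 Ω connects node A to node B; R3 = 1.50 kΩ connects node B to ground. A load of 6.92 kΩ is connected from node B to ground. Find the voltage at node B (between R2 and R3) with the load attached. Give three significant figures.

At node B, R3 is in parallel with the load: R3‖R_L = 1233 Ω.
Below node A the resistance is R2 + (R3‖R_L) = 1503 Ω, so V_A = 17.9 × 1503/8233 = 3.267 V.
Then V_B = V_A × (R3‖R_L)/(R2 + R3‖R_L) = 3.267 × 1233/1503 = 2.68 V.

V ≈ 2.68 V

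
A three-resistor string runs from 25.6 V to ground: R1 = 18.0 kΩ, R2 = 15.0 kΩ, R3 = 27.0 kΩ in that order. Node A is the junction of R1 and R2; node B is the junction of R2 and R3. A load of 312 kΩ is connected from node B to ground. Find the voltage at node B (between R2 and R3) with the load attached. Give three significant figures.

V ≈ 11.0 V

At node B, R3 is in parallel with the load: R3‖R_L = 24.85 kΩ.
Below node A the resistance is R2 + (R3‖R_L) = 39.85 kΩ, so V_A = 25.6 × 39.85/57.85 = 17.63 V.
Then V_B = V_A × (R3‖R_L)/(R2 + R3‖R_L) = 17.63 × 24.85/39.85 = 11.0 V.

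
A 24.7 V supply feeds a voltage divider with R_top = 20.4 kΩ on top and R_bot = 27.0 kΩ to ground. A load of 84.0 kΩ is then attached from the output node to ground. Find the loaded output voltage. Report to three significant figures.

V_out ≈ 12.4 V

The load sits in parallel with R_bot: R_bot‖R_L = (27.0 × 84.0) / (27.0 + 84.0) = 20.43 kΩ.
V_out = 24.7 × 20.43 / (20.4 + 20.43) = 24.7 × 20.43/40.83 = 12.4 V.
(Unloaded it would have been 14.1 V.)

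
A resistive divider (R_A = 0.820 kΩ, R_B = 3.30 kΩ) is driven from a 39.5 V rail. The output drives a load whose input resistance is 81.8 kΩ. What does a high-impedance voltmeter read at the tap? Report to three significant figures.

V_out ≈ 31.4 V

The load sits in parallel with R_B: R_B‖R_L = (3300 × 81800) / (3300 + 81800) = 3172 Ω.
V_out = 39.5 × 3172 / (820 + 3172) = 39.5 × 3172/3992 = 31.4 V.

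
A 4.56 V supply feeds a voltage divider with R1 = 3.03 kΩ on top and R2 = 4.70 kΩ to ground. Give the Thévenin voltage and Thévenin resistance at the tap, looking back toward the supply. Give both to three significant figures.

V_th = 2.77 V, R_th = 1.84 kΩ

V_th is the open-circuit tap voltage: 4.56 × 4.70/(3.03 + 4.70) = 2.77 V.
With the supply zeroed, R1 and R2 appear in parallel from the tap: R_th = R1‖R2 = (3.03 × 4.70)/7.730 = 1.84 kΩ.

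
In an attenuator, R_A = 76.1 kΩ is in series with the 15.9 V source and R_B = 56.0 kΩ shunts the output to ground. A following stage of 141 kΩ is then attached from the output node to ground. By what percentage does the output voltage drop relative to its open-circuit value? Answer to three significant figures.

Unloaded V = 15.9 × 56.0/132.1 = 6.740 V.
Loaded: R_B‖R_L = 40.08 kΩ, giving V = 15.9 × 40.08/116.2 = 5.485 V.
Drop = (6.740 − 5.485) / 6.740 = 18.6 %.

18.6 %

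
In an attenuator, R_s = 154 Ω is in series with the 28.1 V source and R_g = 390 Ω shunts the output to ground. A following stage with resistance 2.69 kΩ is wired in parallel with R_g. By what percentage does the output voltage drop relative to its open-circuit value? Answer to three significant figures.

3.94 %

The divider's output (Thévenin) resistance is R_s‖R_g = 110.4 Ω.
Fractional drop under load = R_th/(R_th + R_L) = 110.4 / (110.4 + 2690) = 0.03942.
So the output falls by 3.94 %.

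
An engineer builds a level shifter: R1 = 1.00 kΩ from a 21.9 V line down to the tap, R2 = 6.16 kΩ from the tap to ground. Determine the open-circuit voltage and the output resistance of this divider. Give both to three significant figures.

V_th = 18.8 V, R_th = 860 Ω

V_th is the open-circuit tap voltage: 21.9 × 6.16/(1.00 + 6.16) = 18.8 V.
With the supply zeroed, R1 and R2 appear in parallel from the tap: R_th = R1‖R2 = (1.00 × 6.16)/7.160 = 860 Ω.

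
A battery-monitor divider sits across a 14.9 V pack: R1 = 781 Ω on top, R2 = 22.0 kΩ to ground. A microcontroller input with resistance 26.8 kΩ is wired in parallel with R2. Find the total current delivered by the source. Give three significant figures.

R2‖R_L = 12080 Ω, so the source sees R1 + R2‖R_L = 12860 Ω.
I = 14.9 V / 12860 Ω = 1.16 mA.

I ≈ 1.16 mA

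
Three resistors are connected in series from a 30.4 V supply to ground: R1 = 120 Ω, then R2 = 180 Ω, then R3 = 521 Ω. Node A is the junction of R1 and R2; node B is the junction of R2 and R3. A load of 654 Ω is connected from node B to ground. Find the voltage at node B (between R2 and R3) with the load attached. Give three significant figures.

V ≈ 14.9 V

At node B, R3 is in parallel with the load: R3‖R_L = 290.0 Ω.
Below node A the resistance is R2 + (R3‖R_L) = 470.0 Ω, so V_A = 30.4 × 470.0/590.0 = 24.22 V.
Then V_B = V_A × (R3‖R_L)/(R2 + R3‖R_L) = 24.22 × 290.0/470.0 = 14.9 V.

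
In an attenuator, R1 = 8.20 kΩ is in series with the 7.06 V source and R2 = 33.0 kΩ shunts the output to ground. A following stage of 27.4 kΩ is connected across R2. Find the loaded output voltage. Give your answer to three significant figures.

The load sits in parallel with R2: R2‖R_L = (33.0 × 27.4) / (33.0 + 27.4) = 14.97 kΩ.
V_out = 7.06 × 14.97 / (8.20 + 14.97) = 7.06 × 14.97/23.17 = 4.56 V.

V_out ≈ 4.56 V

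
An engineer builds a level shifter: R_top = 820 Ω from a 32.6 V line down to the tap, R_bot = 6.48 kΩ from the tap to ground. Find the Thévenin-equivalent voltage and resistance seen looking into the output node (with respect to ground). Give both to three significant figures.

V_th is the open-circuit tap voltage: 32.6 × 6480/(820 + 6480) = 28.9 V.
With the supply zeroed, R_top and R_bot appear in parallel from the tap: R_th = R_top‖R_bot = (820 × 6480)/7300 = 728 Ω.

V_th = 28.9 V, R_th = 728 Ω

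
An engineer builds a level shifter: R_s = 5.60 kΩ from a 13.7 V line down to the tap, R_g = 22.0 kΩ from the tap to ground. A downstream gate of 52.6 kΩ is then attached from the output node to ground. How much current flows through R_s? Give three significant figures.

I ≈ 0.649 mA

R_g‖R_L = 15.51 kΩ, so the source sees R_s + R_g‖R_L = 21.11 kΩ.
I = 13.7 V / 21.11 kΩ = 0.649 mA.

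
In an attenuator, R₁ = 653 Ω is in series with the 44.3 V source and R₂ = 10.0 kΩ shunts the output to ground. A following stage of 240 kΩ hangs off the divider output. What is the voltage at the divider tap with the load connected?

The load sits in parallel with R₂: R₂‖R_L = (10000 × 240000) / (10000 + 240000) = 9600 Ω.
V_out = 44.3 × 9600 / (653 + 9600) = 44.3 × 9600/10250 = 41.5 V.

V_out ≈ 41.5 V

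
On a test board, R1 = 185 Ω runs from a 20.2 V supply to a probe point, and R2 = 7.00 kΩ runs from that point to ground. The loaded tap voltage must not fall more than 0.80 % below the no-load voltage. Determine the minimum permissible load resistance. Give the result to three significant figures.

R_L(min) ≈ 22.3 kΩ

Output resistance R_th = R1‖R2 = (185 × 7000)/7185 = 180.2 Ω.
The fractional drop is R_th/(R_th + R_L); requiring this ≤ 0.00800 gives R_L ≥ R_th(1/0.00800 − 1) = 180.2 × 124.0 = 22.3 kΩ.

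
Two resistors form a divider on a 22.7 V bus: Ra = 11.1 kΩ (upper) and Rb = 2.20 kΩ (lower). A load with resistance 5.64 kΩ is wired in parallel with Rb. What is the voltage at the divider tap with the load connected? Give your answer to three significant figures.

The load sits in parallel with Rb: Rb‖R_L = (2.20 × 5.64) / (2.20 + 5.64) = 1.583 kΩ.
V_out = 22.7 × 1.583 / (11.1 + 1.583) = 22.7 × 1.583/12.68 = 2.83 V.

V_out ≈ 2.83 V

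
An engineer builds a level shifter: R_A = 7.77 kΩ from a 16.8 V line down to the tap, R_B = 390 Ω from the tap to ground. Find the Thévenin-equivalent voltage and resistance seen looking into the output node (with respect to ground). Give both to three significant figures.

V_th = 0.803 V, R_th = 371 Ω

V_th is the open-circuit tap voltage: 16.8 × 390/(7770 + 390) = 0.803 V.
With the supply zeroed, R_A and R_B appear in parallel from the tap: R_th = R_A‖R_B = (7770 × 390)/8160 = 371 Ω.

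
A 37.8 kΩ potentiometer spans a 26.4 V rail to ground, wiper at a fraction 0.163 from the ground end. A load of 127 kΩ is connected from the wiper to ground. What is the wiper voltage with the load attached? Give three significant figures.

The wiper splits the pot into (1−α)R = 31.64 kΩ above and αR = 6.161 kΩ below.
Lower section ‖ load = 5.876 kΩ.
V_wiper = 26.4 × 5.876/(31.64 + 5.876) = 4.14 V.

V ≈ 4.14 V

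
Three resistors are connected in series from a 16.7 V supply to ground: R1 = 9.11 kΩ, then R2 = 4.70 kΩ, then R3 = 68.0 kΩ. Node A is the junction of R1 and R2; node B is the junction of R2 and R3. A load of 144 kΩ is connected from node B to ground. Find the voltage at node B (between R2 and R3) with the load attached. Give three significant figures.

V ≈ 12.9 V

At node B, R3 is in parallel with the load: R3‖R_L = 46.19 kΩ.
Below node A the resistance is R2 + (R3‖R_L) = 50.89 kΩ, so V_A = 16.7 × 50.89/60.00 = 14.16 V.
Then V_B = V_A × (R3‖R_L)/(R2 + R3‖R_L) = 14.16 × 46.19/50.89 = 12.9 V.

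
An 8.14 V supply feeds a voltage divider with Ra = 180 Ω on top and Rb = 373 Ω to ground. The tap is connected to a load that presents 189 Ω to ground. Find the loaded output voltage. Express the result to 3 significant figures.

V_out ≈ 3.34 V

The load sits in parallel with Rb: Rb‖R_L = (373 × 189) / (373 + 189) = 125.4 Ω.
V_out = 8.14 × 125.4 / (180 + 125.4) = 8.14 × 125.4/305.4 = 3.34 V.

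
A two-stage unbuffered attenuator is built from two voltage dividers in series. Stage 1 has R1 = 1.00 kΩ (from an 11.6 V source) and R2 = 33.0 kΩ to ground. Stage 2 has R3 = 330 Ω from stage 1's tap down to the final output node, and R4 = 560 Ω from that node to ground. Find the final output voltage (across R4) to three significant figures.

V_out ≈ 3.39 V

Stage 2 presents R3+R4 = 890.0 Ω as a load on stage 1's tap.
Stage 1's lower leg becomes R2‖(R3+R4) = 866.6 Ω, so V_mid = 11.6 × 866.6/1867 = 5.386 V.
Stage 2 is itself unloaded: V_out = V_mid × R4/(R3+R4) = 5.386 × 560/890.0 = 3.39 V.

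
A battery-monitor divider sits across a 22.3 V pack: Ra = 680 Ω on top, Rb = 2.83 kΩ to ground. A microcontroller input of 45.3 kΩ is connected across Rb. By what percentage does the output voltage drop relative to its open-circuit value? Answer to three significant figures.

1.20 %

The divider's output (Thévenin) resistance is Ra‖Rb = 548.3 Ω.
Fractional drop under load = R_th/(R_th + R_L) = 548.3 / (548.3 + 45300) = 0.01196.
So the output falls by 1.20 %.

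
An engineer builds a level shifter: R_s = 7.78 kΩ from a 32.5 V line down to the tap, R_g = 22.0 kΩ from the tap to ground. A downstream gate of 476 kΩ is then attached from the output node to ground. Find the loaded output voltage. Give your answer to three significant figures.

The load sits in parallel with R_g: R_g‖R_L = (22.0 × 476) / (22.0 + 476) = 21.03 kΩ.
V_out = 32.5 × 21.03 / (7.78 + 21.03) = 32.5 × 21.03/28.81 = 23.7 V.

V_out ≈ 23.7 V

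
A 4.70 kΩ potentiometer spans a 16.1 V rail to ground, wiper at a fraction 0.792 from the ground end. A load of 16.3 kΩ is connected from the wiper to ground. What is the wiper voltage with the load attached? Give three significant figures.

V ≈ 12.2 V

The wiper splits the pot into (1−α)R = 977.6 Ω above and αR = 3722 Ω below.
Lower section ‖ load = 3030 Ω.
V_wiper = 16.1 × 3030/(977.6 + 3030) = 12.2 V.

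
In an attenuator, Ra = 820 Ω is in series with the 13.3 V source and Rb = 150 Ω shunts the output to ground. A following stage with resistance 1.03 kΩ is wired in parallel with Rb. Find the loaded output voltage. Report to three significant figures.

The load sits in parallel with Rb: Rb‖R_L = (150 × 1030) / (150 + 1030) = 130.9 Ω.
V_out = 13.3 × 130.9 / (820 + 130.9) = 13.3 × 130.9/950.9 = 1.83 V.
(Unloaded it would have been 2.06 V.)

V_out ≈ 1.83 V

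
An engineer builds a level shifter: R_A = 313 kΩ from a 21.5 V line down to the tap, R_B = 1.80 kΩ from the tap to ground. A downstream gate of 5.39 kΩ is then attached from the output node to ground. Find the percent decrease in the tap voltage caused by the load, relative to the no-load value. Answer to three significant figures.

Unloaded V = 21.5 × 1.80/314.8 = 0.1229 V.
Loaded: R_B‖R_L = 1.349 kΩ, giving V = 21.5 × 1.349/314.3 = 0.09229 V.
Drop = (0.1229 − 0.09229) / 0.1229 = 24.9 %.

24.9 %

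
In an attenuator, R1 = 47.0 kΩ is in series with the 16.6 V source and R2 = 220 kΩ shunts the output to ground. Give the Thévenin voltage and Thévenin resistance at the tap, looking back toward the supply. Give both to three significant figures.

V_th = 13.7 V, R_th = 38.7 kΩ

V_th is the open-circuit tap voltage: 16.6 × 220/(47.0 + 220) = 13.7 V.
With the supply zeroed, R1 and R2 appear in parallel from the tap: R_th = R1‖R2 = (47.0 × 220)/267.0 = 38.7 kΩ.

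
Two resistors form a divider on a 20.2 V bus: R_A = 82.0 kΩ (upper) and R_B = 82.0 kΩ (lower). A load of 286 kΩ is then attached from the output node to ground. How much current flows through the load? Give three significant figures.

R_B‖R_L = 63.73 kΩ; V_out = 20.2 × 63.73/145.7 = 8.834 V.
I_L = V_out / R_L = 8.834 / 286 kΩ = 0.0309 mA.

I_L ≈ 0.0309 mA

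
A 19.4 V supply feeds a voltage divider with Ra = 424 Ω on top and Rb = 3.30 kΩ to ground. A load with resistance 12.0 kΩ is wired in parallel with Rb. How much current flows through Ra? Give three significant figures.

Rb‖R_L = 2588 Ω, so the source sees Ra + Rb‖R_L = 3012 Ω.
I = 19.4 V / 3012 Ω = 6.44 mA.

I ≈ 6.44 mA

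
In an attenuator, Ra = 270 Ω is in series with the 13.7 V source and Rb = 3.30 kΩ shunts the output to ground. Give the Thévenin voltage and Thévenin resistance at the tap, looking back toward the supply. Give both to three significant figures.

V_th is the open-circuit tap voltage: 13.7 × 3300/(270 + 3300) = 12.7 V.
With the supply zeroed, Ra and Rb appear in parallel from the tap: R_th = Ra‖Rb = (270 × 3300)/3570 = 250 Ω.

V_th = 12.7 V, R_th = 250 Ω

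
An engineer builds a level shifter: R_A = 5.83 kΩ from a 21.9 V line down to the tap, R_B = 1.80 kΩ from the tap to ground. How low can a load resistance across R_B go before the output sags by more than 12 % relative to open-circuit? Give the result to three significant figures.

Output resistance R_th = R_A‖R_B = (5.83 × 1.80)/7.630 = 1.375 kΩ.
The fractional drop is R_th/(R_th + R_L); requiring this ≤ 0.120 gives R_L ≥ R_th(1/0.120 − 1) = 1.375 × 7.333 = 10.1 kΩ.

R_L(min) ≈ 10.1 kΩ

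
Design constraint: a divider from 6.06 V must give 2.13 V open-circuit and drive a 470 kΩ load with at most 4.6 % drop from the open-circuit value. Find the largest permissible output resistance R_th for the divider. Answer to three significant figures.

Loading drop = R_th/(R_th + R_L) ≤ 0.0460, so R_th ≤ R_L · ε/(1−ε) = 470 kΩ × 0.0460/0.9540 = 22.7 kΩ.

R_th ≤ 22.7 kΩ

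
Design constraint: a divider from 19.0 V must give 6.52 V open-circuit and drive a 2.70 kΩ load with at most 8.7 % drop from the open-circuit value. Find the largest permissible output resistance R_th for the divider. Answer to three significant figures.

R_th ≤ 257 Ω

Loading drop = R_th/(R_th + R_L) ≤ 0.0870, so R_th ≤ R_L · ε/(1−ε) = 2.70 kΩ × 0.0870/0.9130 = 257 Ω.
(Any R1, R2 with R2/(R1+R2) = 0.343 and R1‖R2 ≤ 257 Ω will meet the spec.)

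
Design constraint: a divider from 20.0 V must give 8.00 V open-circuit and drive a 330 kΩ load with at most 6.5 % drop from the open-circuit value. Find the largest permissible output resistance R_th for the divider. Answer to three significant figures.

R_th ≤ 22.9 kΩ

Loading drop = R_th/(R_th + R_L) ≤ 0.0650, so R_th ≤ R_L · ε/(1−ε) = 330 kΩ × 0.0650/0.9350 = 22.9 kΩ.
(Any R1, R2 with R2/(R1+R2) = 0.400 and R1‖R2 ≤ 22.9 kΩ will meet the spec.)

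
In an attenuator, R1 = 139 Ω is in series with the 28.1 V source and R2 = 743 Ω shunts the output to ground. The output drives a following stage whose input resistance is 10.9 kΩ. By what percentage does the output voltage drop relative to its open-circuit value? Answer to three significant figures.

1.06 %

The divider's output (Thévenin) resistance is R1‖R2 = 117.1 Ω.
Fractional drop under load = R_th/(R_th + R_L) = 117.1 / (117.1 + 10900) = 0.01063.
So the output falls by 1.06 %.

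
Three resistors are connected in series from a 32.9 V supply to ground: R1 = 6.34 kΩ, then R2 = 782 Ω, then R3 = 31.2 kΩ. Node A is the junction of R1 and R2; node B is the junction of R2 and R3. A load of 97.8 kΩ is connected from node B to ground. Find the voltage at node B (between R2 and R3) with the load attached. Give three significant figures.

At node B, R3 is in parallel with the load: R3‖R_L = 23650 Ω.
Below node A the resistance is R2 + (R3‖R_L) = 24440 Ω, so V_A = 32.9 × 24440/30780 = 26.12 V.
Then V_B = V_A × (R3‖R_L)/(R2 + R3‖R_L) = 26.12 × 23650/24440 = 25.3 V.

V ≈ 25.3 V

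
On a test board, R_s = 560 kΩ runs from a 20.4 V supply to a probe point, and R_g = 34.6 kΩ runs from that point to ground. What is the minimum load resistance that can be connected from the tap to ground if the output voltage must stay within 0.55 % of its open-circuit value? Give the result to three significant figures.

Output resistance R_th = R_s‖R_g = (560 × 34.6)/594.6 = 32.59 kΩ.
The fractional drop is R_th/(R_th + R_L); requiring this ≤ 0.00550 gives R_L ≥ R_th(1/0.00550 − 1) = 32.59 × 180.8 = 5.89 MΩ.

R_L(min) ≈ 5.89 MΩ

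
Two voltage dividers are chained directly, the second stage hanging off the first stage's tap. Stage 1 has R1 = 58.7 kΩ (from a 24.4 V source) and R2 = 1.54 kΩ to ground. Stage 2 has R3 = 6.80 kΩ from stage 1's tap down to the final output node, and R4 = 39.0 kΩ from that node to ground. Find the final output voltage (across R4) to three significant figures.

V_out ≈ 0.514 V

Stage 2 presents R3+R4 = 45.80 kΩ as a load on stage 1's tap.
Stage 1's lower leg becomes R2‖(R3+R4) = 1.490 kΩ, so V_mid = 24.4 × 1.490/60.19 = 0.6040 V.
Stage 2 is itself unloaded: V_out = V_mid × R4/(R3+R4) = 0.6040 × 39.0/45.80 = 0.514 V.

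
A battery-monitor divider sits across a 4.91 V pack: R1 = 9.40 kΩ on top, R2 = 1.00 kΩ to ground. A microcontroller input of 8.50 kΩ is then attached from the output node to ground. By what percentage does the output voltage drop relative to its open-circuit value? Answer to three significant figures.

Unloaded V = 4.91 × 1.00/10.40 = 0.47212 V.
Loaded: R2‖R_L = 0.8947 kΩ, giving V = 4.91 × 0.8947/10.29 = 0.42674 V.
Drop = (0.47212 − 0.42674) / 0.47212 = 9.61 %.

9.61 %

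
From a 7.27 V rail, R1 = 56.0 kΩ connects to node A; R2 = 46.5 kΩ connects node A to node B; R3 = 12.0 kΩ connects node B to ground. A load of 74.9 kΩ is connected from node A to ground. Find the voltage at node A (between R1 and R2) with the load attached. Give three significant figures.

Below node A the series string R2+R3 = 58.50 kΩ sits in parallel with the 74.9 kΩ load: 32.85 kΩ.
V_A = 7.27 × 32.85/(56.0 + 32.85) = 2.69 V.

V ≈ 2.69 V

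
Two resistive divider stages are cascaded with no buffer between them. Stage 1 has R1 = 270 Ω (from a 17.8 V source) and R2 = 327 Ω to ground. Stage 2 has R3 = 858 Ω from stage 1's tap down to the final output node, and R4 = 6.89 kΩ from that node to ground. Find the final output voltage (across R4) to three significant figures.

Stage 2 presents R3+R4 = 7748 Ω as a load on stage 1's tap.
Stage 1's lower leg becomes R2‖(R3+R4) = 313.8 Ω, so V_mid = 17.8 × 313.8/583.8 = 9.567 V.
Stage 2 is itself unloaded: V_out = V_mid × R4/(R3+R4) = 9.567 × 6890/7748 = 8.51 V.

V_out ≈ 8.51 V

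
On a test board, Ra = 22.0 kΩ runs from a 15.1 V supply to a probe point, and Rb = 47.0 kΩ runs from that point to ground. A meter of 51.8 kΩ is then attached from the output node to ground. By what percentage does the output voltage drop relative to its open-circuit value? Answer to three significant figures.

22.4 %

Unloaded V = 15.1 × 47.0/69.00 = 10.29 V.
Loaded: Rb‖R_L = 24.64 kΩ, giving V = 15.1 × 24.64/46.64 = 7.978 V.
Drop = (10.29 − 7.978) / 10.29 = 22.4 %.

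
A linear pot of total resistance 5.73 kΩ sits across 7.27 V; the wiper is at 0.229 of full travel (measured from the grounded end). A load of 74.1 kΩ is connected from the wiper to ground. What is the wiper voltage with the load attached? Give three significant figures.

The wiper splits the pot into (1−α)R = 4.418 kΩ above and αR = 1.312 kΩ below.
Lower section ‖ load = 1.289 kΩ.
V_wiper = 7.27 × 1.289/(4.418 + 1.289) = 1.64 V.

V ≈ 1.64 V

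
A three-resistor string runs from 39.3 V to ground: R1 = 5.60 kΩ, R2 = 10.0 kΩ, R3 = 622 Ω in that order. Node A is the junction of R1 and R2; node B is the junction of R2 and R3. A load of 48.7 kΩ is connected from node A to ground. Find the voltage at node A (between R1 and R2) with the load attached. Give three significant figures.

V ≈ 23.9 V

Below node A the series string R2+R3 = 10620 Ω sits in parallel with the 48700 Ω load: 8720 Ω.
V_A = 39.3 × 8720/(5600 + 8720) = 23.9 V.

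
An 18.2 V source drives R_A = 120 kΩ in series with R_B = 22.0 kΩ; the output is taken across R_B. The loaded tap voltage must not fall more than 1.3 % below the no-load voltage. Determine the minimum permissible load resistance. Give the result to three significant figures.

Output resistance R_th = R_A‖R_B = (120 × 22.0)/142.0 = 18.59 kΩ.
The fractional drop is R_th/(R_th + R_L); requiring this ≤ 0.0130 gives R_L ≥ R_th(1/0.0130 − 1) = 18.59 × 75.92 = 1.41 MΩ.

R_L(min) ≈ 1.41 MΩ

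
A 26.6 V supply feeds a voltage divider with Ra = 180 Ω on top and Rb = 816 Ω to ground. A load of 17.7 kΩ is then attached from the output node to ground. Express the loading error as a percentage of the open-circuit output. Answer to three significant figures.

The divider's output (Thévenin) resistance is Ra‖Rb = 147.5 Ω.
Fractional drop under load = R_th/(R_th + R_L) = 147.5 / (147.5 + 17700) = 0.008263.
So the output falls by 0.826 %.

0.826 %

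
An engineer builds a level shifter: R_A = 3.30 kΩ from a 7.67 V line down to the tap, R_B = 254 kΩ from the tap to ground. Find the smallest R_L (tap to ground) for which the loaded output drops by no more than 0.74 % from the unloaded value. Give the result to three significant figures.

Output resistance R_th = R_A‖R_B = (3.30 × 254)/257.3 = 3.258 kΩ.
The fractional drop is R_th/(R_th + R_L); requiring this ≤ 0.00740 gives R_L ≥ R_th(1/0.00740 − 1) = 3.258 × 134.1 = 437 kΩ.

R_L(min) ≈ 437 kΩ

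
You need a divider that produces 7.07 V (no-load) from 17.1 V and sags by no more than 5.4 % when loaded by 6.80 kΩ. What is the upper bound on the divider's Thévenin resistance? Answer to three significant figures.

R_th ≤ 388 Ω

Loading drop = R_th/(R_th + R_L) ≤ 0.0540, so R_th ≤ R_L · ε/(1−ε) = 6.80 kΩ × 0.0540/0.9460 = 388 Ω.
(Any R1, R2 with R2/(R1+R2) = 0.413 and R1‖R2 ≤ 388 Ω will meet the spec.)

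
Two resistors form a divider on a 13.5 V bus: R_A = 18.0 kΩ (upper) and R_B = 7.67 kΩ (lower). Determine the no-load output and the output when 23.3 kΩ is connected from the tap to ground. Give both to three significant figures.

Open-circuit: V = 13.5 × 7.67/(18.0 + 7.67) = 4.03 V.
With the load, R_B becomes R_B‖R_L = 5.770 kΩ, so V = 13.5 × 5.770/23.77 = 3.28 V.

Unloaded: 4.03 V; loaded: 3.28 V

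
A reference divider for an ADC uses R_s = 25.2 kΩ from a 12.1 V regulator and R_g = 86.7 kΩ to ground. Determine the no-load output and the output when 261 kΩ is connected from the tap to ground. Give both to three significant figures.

Unloaded: 9.38 V; loaded: 8.72 V

Open-circuit: V = 12.1 × 86.7/(25.2 + 86.7) = 9.38 V.
With the load, R_g becomes R_g‖R_L = 65.08 kΩ, so V = 12.1 × 65.08/90.28 = 8.72 V.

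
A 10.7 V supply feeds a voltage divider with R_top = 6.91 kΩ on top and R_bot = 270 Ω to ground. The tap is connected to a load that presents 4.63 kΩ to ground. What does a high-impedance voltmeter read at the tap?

The load sits in parallel with R_bot: R_bot‖R_L = (270 × 4630) / (270 + 4630) = 255.1 Ω.
V_out = 10.7 × 255.1 / (6910 + 255.1) = 10.7 × 255.1/7165 = 0.381 V.

V_out ≈ 0.381 V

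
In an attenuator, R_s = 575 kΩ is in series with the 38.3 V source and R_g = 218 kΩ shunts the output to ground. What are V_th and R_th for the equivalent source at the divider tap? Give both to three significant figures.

V_th = 10.5 V, R_th = 158 kΩ

V_th is the open-circuit tap voltage: 38.3 × 218/(575 + 218) = 10.5 V.
With the supply zeroed, R_s and R_g appear in parallel from the tap: R_th = R_s‖R_g = (575 × 218)/793.0 = 158 kΩ.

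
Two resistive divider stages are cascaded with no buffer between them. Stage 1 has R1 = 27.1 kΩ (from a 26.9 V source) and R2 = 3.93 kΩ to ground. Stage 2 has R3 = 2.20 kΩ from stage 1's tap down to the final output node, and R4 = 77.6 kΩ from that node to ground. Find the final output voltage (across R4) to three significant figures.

Stage 2 presents R3+R4 = 79.80 kΩ as a load on stage 1's tap.
Stage 1's lower leg becomes R2‖(R3+R4) = 3.746 kΩ, so V_mid = 26.9 × 3.746/30.85 = 3.266 V.
Stage 2 is itself unloaded: V_out = V_mid × R4/(R3+R4) = 3.266 × 77.6/79.80 = 3.18 V.

V_out ≈ 3.18 V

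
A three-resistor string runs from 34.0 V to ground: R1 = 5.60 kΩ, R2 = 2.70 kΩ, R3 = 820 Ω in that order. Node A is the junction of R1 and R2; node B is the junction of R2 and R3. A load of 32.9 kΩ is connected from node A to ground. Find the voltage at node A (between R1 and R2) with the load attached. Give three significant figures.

V ≈ 12.3 V

Below node A the series string R2+R3 = 3520 Ω sits in parallel with the 32900 Ω load: 3180 Ω.
V_A = 34.0 × 3180/(5600 + 3180) = 12.3 V.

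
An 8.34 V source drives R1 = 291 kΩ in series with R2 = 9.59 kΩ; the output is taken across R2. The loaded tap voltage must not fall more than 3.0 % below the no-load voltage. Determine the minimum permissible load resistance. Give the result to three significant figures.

R_L(min) ≈ 300 kΩ

Output resistance R_th = R1‖R2 = (291 × 9.59)/300.6 = 9.284 kΩ.
The fractional drop is R_th/(R_th + R_L); requiring this ≤ 0.0300 gives R_L ≥ R_th(1/0.0300 − 1) = 9.284 × 32.33 = 300 kΩ.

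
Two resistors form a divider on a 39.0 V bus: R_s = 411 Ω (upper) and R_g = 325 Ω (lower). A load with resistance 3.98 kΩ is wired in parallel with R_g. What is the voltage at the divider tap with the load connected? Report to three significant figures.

The load sits in parallel with R_g: R_g‖R_L = (325 × 3980) / (325 + 3980) = 300.5 Ω.
V_out = 39.0 × 300.5 / (411 + 300.5) = 39.0 × 300.5/711.5 = 16.5 V.

V_out ≈ 16.5 V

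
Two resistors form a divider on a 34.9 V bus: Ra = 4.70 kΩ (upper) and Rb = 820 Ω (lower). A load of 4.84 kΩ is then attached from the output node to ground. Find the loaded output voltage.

The load sits in parallel with Rb: Rb‖R_L = (820 × 4840) / (820 + 4840) = 701.2 Ω.
V_out = 34.9 × 701.2 / (4700 + 701.2) = 34.9 × 701.2/5401 = 4.53 V.

V_out ≈ 4.53 V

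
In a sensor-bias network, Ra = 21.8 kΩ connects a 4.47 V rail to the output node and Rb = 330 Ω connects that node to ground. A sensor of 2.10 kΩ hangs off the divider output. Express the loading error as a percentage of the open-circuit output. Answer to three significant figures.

13.4 %

Unloaded V = 4.47 × 330/22130 = 0.066656 V.
Loaded: Rb‖R_L = 285.2 Ω, giving V = 4.47 × 285.2/22090 = 0.057721 V.
Drop = (0.066656 − 0.057721) / 0.066656 = 13.4 %.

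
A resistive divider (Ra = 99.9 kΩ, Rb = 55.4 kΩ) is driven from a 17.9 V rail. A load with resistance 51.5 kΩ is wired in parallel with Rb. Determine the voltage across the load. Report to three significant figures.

V_out ≈ 3.77 V

The load sits in parallel with Rb: Rb‖R_L = (55.4 × 51.5) / (55.4 + 51.5) = 26.69 kΩ.
V_out = 17.9 × 26.69 / (99.9 + 26.69) = 17.9 × 26.69/126.6 = 3.77 V.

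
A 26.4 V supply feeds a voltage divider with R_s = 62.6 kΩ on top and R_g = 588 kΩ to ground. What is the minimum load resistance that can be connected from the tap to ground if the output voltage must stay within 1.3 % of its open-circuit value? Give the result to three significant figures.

R_L(min) ≈ 4.30 MΩ

Output resistance R_th = R_s‖R_g = (62.6 × 588)/650.6 = 56.58 kΩ.
The fractional drop is R_th/(R_th + R_L); requiring this ≤ 0.0130 gives R_L ≥ R_th(1/0.0130 − 1) = 56.58 × 75.92 = 4.30 MΩ.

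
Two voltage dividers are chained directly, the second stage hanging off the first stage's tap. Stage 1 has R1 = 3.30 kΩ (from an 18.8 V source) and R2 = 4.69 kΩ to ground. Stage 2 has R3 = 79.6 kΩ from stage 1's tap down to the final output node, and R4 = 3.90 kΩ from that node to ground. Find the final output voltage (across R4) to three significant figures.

V_out ≈ 0.504 V

Stage 2 presents R3+R4 = 83.50 kΩ as a load on stage 1's tap.
Stage 1's lower leg becomes R2‖(R3+R4) = 4.441 kΩ, so V_mid = 18.8 × 4.441/7.741 = 10.79 V.
Stage 2 is itself unloaded: V_out = V_mid × R4/(R3+R4) = 10.79 × 3.90/83.50 = 0.504 V.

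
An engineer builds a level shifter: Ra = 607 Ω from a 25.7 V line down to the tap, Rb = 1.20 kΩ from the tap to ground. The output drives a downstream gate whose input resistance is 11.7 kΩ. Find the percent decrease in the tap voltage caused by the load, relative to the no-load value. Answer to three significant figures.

3.33 %

The divider's output (Thévenin) resistance is Ra‖Rb = 403.1 Ω.
Fractional drop under load = R_th/(R_th + R_L) = 403.1 / (403.1 + 11700) = 0.03331.
So the output falls by 3.33 %.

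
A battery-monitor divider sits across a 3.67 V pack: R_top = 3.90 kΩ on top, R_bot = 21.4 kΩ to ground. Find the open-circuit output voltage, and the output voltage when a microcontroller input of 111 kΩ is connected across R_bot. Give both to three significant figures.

Open-circuit: V = 3.67 × 21.4/(3.90 + 21.4) = 3.10 V.
With the load, R_bot becomes R_bot‖R_L = 17.94 kΩ, so V = 3.67 × 17.94/21.84 = 3.01 V.

Unloaded: 3.10 V; loaded: 3.01 V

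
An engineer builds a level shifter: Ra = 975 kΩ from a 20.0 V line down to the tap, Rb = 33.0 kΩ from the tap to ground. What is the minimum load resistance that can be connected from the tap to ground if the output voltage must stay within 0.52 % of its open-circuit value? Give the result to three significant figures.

R_L(min) ≈ 6.11 MΩ

Output resistance R_th = Ra‖Rb = (975 × 33.0)/1008 = 31.92 kΩ.
The fractional drop is R_th/(R_th + R_L); requiring this ≤ 0.00520 gives R_L ≥ R_th(1/0.00520 − 1) = 31.92 × 191.3 = 6.11 MΩ.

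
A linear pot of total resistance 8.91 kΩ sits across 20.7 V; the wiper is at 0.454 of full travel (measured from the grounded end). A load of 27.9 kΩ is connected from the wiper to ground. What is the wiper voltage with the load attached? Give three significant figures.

The wiper splits the pot into (1−α)R = 4.865 kΩ above and αR = 4.045 kΩ below.
Lower section ‖ load = 3.533 kΩ.
V_wiper = 20.7 × 3.533/(4.865 + 3.533) = 8.71 V.

V ≈ 8.71 V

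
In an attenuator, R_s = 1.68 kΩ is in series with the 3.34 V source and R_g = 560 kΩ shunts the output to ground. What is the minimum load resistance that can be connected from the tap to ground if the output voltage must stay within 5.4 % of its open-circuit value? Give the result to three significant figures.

Output resistance R_th = R_s‖R_g = (1.68 × 560)/561.7 = 1.675 kΩ.
The fractional drop is R_th/(R_th + R_L); requiring this ≤ 0.0540 gives R_L ≥ R_th(1/0.0540 − 1) = 1.675 × 17.52 = 29.3 kΩ.

R_L(min) ≈ 29.3 kΩ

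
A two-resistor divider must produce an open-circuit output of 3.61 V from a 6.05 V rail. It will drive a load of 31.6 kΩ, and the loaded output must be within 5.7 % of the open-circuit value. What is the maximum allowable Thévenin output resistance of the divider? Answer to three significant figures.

Loading drop = R_th/(R_th + R_L) ≤ 0.0570, so R_th ≤ R_L · ε/(1−ε) = 31.6 kΩ × 0.0570/0.9430 = 1.91 kΩ.
(Any R1, R2 with R2/(R1+R2) = 0.597 and R1‖R2 ≤ 1.91 kΩ will meet the spec.)

R_th ≤ 1.91 kΩ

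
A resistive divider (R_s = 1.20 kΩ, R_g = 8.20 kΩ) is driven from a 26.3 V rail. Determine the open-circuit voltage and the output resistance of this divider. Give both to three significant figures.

V_th = 22.9 V, R_th = 1.05 kΩ

V_th is the open-circuit tap voltage: 26.3 × 8.20/(1.20 + 8.20) = 22.9 V.
With the supply zeroed, R_s and R_g appear in parallel from the tap: R_th = R_s‖R_g = (1.20 × 8.20)/9.400 = 1.05 kΩ.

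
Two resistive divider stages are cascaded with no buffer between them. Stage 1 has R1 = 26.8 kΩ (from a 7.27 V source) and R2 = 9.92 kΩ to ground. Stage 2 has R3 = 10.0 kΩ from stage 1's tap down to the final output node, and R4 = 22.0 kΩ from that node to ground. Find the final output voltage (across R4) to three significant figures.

V_out ≈ 1.10 V

Stage 2 presents R3+R4 = 32.00 kΩ as a load on stage 1's tap.
Stage 1's lower leg becomes R2‖(R3+R4) = 7.573 kΩ, so V_mid = 7.27 × 7.573/34.37 = 1.602 V.
Stage 2 is itself unloaded: V_out = V_mid × R4/(R3+R4) = 1.602 × 22.0/32.00 = 1.10 V.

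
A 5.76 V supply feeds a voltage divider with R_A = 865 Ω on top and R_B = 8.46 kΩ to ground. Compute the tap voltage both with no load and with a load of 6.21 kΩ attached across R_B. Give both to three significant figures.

Unloaded: 5.23 V; loaded: 4.64 V

Open-circuit: V = 5.76 × 8460/(865 + 8460) = 5.23 V.
With the load, R_B becomes R_B‖R_L = 3581 Ω, so V = 5.76 × 3581/4446 = 4.64 V.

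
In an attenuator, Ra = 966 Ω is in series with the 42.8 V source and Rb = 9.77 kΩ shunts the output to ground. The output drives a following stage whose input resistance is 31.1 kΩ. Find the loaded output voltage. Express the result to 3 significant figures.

The load sits in parallel with Rb: Rb‖R_L = (9770 × 31100) / (9770 + 31100) = 7434 Ω.
V_out = 42.8 × 7434 / (966 + 7434) = 42.8 × 7434/8400 = 37.9 V.

V_out ≈ 37.9 V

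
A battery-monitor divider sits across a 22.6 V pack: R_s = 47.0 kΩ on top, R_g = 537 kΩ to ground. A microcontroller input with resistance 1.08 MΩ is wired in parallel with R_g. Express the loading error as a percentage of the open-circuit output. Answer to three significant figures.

The divider's output (Thévenin) resistance is R_s‖R_g = 43.22 kΩ.
Fractional drop under load = R_th/(R_th + R_L) = 43.22 / (43.22 + 1080) = 0.03848.
So the output falls by 3.85 %.

3.85 %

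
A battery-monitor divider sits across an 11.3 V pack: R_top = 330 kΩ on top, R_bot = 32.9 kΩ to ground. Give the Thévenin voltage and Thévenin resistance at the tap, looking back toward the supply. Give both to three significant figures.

V_th = 1.02 V, R_th = 29.9 kΩ

V_th is the open-circuit tap voltage: 11.3 × 32.9/(330 + 32.9) = 1.02 V.
With the supply zeroed, R_top and R_bot appear in parallel from the tap: R_th = R_top‖R_bot = (330 × 32.9)/362.9 = 29.9 kΩ.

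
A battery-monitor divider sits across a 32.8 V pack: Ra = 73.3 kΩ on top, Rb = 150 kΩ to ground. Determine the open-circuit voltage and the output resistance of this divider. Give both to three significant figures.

V_th is the open-circuit tap voltage: 32.8 × 150/(73.3 + 150) = 22.0 V.
With the supply zeroed, Ra and Rb appear in parallel from the tap: R_th = Ra‖Rb = (73.3 × 150)/223.3 = 49.2 kΩ.

V_th = 22.0 V, R_th = 49.2 kΩ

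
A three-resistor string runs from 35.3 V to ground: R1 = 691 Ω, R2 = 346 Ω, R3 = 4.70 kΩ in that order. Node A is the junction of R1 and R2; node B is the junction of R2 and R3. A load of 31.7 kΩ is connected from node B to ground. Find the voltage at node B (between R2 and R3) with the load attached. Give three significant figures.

At node B, R3 is in parallel with the load: R3‖R_L = 4093 Ω.
Below node A the resistance is R2 + (R3‖R_L) = 4439 Ω, so V_A = 35.3 × 4439/5130 = 30.55 V.
Then V_B = V_A × (R3‖R_L)/(R2 + R3‖R_L) = 30.55 × 4093/4439 = 28.2 V.

V ≈ 28.2 V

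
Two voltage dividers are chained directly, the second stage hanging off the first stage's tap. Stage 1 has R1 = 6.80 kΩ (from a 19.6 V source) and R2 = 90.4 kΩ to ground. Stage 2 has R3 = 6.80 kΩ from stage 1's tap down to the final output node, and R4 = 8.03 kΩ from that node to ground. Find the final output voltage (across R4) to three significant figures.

Stage 2 presents R3+R4 = 14.83 kΩ as a load on stage 1's tap.
Stage 1's lower leg becomes R2‖(R3+R4) = 12.74 kΩ, so V_mid = 19.6 × 12.74/19.54 = 12.78 V.
Stage 2 is itself unloaded: V_out = V_mid × R4/(R3+R4) = 12.78 × 8.03/14.83 = 6.92 V.

V_out ≈ 6.92 V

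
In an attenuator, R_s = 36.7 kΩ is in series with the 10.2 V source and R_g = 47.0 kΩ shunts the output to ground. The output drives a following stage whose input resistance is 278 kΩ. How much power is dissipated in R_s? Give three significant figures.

P ≈ 0.646 mW

Total resistance from the source is R_s + (R_g‖R_L) = 76.90 kΩ, so I = 10.2/76.90 kΩ = 0.1326 mA.
P = I²·R_s = (0.1326 mA)² × 36.7 kΩ = 0.646 mW.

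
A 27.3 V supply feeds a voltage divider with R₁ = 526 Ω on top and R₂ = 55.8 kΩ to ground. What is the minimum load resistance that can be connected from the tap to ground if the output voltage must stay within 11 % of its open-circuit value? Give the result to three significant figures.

R_L(min) ≈ 4.22 kΩ

Output resistance R_th = R₁‖R₂ = (526 × 55800)/56330 = 521.1 Ω.
The fractional drop is R_th/(R_th + R_L); requiring this ≤ 0.110 gives R_L ≥ R_th(1/0.110 − 1) = 521.1 × 8.091 = 4.22 kΩ.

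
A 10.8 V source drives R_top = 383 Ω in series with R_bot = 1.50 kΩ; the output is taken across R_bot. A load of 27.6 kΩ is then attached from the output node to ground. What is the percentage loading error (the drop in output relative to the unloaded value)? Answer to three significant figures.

The divider's output (Thévenin) resistance is R_top‖R_bot = 305.1 Ω.
Fractional drop under load = R_th/(R_th + R_L) = 305.1 / (305.1 + 27600) = 0.01093.
So the output falls by 1.09 %.

1.09 %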